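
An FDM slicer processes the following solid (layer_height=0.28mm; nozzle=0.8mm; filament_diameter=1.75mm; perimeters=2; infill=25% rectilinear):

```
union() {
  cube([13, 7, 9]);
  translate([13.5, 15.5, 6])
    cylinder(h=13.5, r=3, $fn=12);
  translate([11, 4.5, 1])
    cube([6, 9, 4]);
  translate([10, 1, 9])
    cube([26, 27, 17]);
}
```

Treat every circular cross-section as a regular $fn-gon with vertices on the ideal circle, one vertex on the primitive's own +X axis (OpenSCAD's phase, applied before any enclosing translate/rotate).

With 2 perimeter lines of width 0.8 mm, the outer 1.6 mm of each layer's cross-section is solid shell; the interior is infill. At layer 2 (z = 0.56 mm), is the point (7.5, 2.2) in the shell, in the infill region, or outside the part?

infill

At z = 0.56 mm: the 13×7 cube contributes its full rectangle; the cylinder at (13.5, 15.5) is not intersected at this z (z outside [6, 19.5]); the cube at (11, 4.5) does not reach this height (z outside [1, 5]); the cube at (10, 1) is not intersected at this z (z outside [9, 26]); Merging all regions: only the 13×7 cube is present, so the union is just that shape — 1 connected region. Overall, the cross-section is a single solid region. The nearest boundary edge runs (0.00, 0.00)→(13.00, 0.00); distance from the point to it = 2.20 mm. The point is inside the cross-section and 2.20 mm from the nearest boundary — more than the 1.6 mm shell width (2 × 0.8), so it's in the infill interior.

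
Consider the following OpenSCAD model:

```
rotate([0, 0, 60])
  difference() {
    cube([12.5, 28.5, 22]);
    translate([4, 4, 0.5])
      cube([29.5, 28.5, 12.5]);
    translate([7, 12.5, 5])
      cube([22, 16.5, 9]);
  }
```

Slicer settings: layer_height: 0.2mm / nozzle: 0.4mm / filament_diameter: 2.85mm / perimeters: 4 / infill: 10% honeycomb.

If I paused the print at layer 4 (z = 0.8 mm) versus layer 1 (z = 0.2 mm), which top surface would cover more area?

layer 1 (z = 0.2 mm)

Layer 4 (z = 0.8): the cube (footprint 12.5×28.5) is included at this height (area 356.25 mm²); the cube at (4, 4) (footprint 29.5×28.5) is included at this height (area 840.75 mm²); the cube at (7, 12.5) is not intersected at this z (z outside [5, 14]); Subtracting the remaining from the first: starting from the 12.5×28.5 cube (356.25 mm²), the 29.5×28.5 cube at (4, 4) partially overlaps it — only the 208.25 mm² overlap (of its 840.75 mm²) is removed, clipping the outline — area = 148.00 mm²; (whole slice rotated 60° about Z — lengths, areas and connectivity unchanged). So its area = 148.00 mm². Layer 1 (z = 0.2): the cube (footprint 12.5×28.5) is included at this height (area 356.25 mm²); the cube at (4, 4) is absent (z outside [0.5, 13]); the cube at (7, 12.5) is not intersected at this z (z outside [5, 14]); Subtracting the remaining from the first: none of the subtracted shapes is present at this height, so the 12.5×28.5 cube is unchanged — area = 356.25 mm²; (rotated 60° about Z; rotation is an isometry so areas/perimeters/island counts are preserved). So its area = 356.25 mm². Layer 1 is larger (356.25 vs 148.00 mm²).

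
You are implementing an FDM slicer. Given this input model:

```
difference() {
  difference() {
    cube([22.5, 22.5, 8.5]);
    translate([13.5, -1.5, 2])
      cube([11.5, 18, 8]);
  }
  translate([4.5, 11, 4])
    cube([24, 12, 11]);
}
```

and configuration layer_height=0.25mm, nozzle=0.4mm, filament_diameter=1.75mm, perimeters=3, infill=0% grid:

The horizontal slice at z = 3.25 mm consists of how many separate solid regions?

At z = 3.25 mm: the 22.5×22.5 cube contributes its full rectangle; the cube at (13.5, -1.5) is present — its section is the full 11.5×18 rectangle; Subtracting the remaining from the first: starting from the 22.5×22.5 cube, the 11.5×18 cube at (13.5, -1.5) partially overlaps it — only the 148.50 mm² overlap (of its 207.00 mm²) is removed, clipping the outline — 1 connected region; the cube at (4.5, 11) is absent (z outside [4, 15]); Taking the first minus the rest: none of the subtracted shapes is present at this height, so that combined region is unchanged — 1 connected region. The result has 1 disconnected region.

1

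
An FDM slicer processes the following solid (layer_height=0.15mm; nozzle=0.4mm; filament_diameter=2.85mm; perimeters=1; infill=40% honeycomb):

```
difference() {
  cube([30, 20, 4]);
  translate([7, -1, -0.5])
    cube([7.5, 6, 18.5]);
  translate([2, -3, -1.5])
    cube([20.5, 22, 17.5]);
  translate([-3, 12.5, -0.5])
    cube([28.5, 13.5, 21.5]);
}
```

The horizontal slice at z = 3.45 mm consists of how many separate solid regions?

At z = 3.45 mm: the 30×20 cube contributes its full rectangle; the 7.5×6 cube at (7, -1) contributes its full rectangle; the cube at (2, -3) (footprint 20.5×22) is included at this height; the 28.5×13.5 cube at (-3, 12.5) contributes its full rectangle; After the difference (first − rest): starting from the 30×20 cube, the 7.5×6 cube at (7, -1) partially overlaps it — only the 37.50 mm² overlap (of its 45.00 mm²) is removed, clipping the outline; the 20.5×22 cube at (2, -3) partially overlaps it — only the 352.00 mm² overlap (of its 451.00 mm²) is removed, clipping the outline; the 28.5×13.5 cube at (-3, 12.5) partially overlaps it — only the 58.00 mm² overlap (of its 384.75 mm²) is removed, clipping the outline — 2 connected regions. The result has 2 disconnected regions.

2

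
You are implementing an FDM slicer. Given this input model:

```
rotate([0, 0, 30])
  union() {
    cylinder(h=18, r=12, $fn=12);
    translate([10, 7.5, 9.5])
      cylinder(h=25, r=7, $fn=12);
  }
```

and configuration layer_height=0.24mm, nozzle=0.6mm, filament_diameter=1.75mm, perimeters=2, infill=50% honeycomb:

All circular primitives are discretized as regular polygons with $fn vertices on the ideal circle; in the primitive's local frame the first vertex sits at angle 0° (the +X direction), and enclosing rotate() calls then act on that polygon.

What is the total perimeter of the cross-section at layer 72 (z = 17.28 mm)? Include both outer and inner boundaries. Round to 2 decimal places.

88.21 mm

At z = 17.28 mm: the cylinder: section is a regular 12-gon, circumradius r=12 (perimeter = 2·12·12.000·sin(180°/12) = 74.54 mm); the cylinder at (10, 7.5): section is a regular 12-gon, circumradius r=7 (perimeter = 2·12·7.000·sin(180°/12) = 43.48 mm); Combining (union): the regions partially overlap (shared area 54.35 mm²), so the edge portions inside another operand are dropped and the merged outline is re-measured after clipping — boundary = 88.21 mm; (whole slice rotated 30° about Z — lengths, areas and connectivity unchanged). Overall, the cross-section is a single solid region. Total boundary length (outer) = 88.21 mm.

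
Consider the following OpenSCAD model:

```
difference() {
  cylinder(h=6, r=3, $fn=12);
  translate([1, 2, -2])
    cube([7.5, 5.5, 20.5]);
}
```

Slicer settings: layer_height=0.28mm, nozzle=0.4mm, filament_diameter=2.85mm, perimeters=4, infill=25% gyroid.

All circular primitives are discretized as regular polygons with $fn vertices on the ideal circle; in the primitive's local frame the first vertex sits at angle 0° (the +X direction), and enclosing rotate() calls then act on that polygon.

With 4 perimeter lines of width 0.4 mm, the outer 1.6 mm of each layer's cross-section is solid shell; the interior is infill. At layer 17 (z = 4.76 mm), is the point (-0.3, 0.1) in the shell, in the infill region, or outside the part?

infill

At z = 4.76 mm: the cylinder: section is a regular 12-gon, circumradius r=3; the cube at (1, 2) is present — its section is the full 7.5×5.5 rectangle; Subtracting the remaining from the first: starting from the r=3 cylinder, the 7.5×5.5 cube at (1, 2) partially overlaps it — only the 0.51 mm² overlap (of its 41.25 mm²) is removed, clipping the outline — 1 connected region. Overall, the cross-section is a single solid region. The nearest boundary edge runs (1.00, 2.73)→(1.00, 2.00); distance from the point to it = 2.30 mm. The point is inside the cross-section and 2.30 mm from the nearest boundary — more than the 1.6 mm shell width (4 × 0.4), so it's in the infill interior.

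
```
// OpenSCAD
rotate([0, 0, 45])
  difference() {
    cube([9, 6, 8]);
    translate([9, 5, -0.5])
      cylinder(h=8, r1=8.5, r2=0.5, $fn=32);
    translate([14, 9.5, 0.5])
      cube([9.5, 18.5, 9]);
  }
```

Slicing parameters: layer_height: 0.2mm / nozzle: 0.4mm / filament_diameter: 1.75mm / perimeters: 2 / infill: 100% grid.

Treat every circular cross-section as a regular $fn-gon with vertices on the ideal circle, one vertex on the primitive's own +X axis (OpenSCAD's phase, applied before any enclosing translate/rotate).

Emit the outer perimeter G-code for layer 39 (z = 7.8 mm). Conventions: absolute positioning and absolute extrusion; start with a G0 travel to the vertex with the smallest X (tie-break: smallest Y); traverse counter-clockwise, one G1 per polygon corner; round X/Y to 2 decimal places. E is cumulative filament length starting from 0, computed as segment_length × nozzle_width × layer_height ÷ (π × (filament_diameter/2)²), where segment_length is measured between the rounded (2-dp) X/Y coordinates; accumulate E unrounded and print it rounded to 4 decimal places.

G0 X-4.24 Y4.24 Z7.80
G1 X0.00 Y0.00 E0.1994
G1 X6.36 Y6.36 E0.4986
G1 X2.12 Y10.61 E0.6983
G1 X-4.24 Y4.24 E0.9977

At z = 7.8 mm: the cube (footprint 9×6) is included at this height; the cone at (9, 5) is not intersected at this z (z outside [-0.5, 7.5]); the cube at (14, 9.5) (footprint 9.5×18.5) is included at this height; Subtracting the remaining from the first: starting from the 9×6 cube, the 9.5×18.5 cube at (14, 9.5) misses the remaining region (no effect) — 1 connected region; (rotated 45° about Z; rotation is an isometry so areas/perimeters/island counts are preserved). The outline is a single polygon with 4 vertices. Extrusion per mm of travel: 0.4 × 0.2 / (π × 0.875²) = 0.033260. Accumulating E over each segment gives final E = 0.9977.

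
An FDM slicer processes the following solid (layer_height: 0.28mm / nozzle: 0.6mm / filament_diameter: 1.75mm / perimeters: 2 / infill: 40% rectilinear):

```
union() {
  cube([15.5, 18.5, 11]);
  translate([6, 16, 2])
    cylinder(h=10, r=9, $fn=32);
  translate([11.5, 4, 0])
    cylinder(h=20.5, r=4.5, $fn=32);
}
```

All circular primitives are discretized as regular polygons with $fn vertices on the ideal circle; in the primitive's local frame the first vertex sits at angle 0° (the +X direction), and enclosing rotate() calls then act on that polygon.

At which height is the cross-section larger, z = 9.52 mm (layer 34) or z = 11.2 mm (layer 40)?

Layer 34 (z = 9.52): the 15.5×18.5 cube contributes its full rectangle (area 286.75 mm²); the cylinder at (6, 16): section is a regular 32-gon, circumradius r=9 (area = (32/2)·9.000²·sin(360°/32) = 252.84 mm²); the cylinder at (11.5, 4): section is a regular 32-gon, circumradius r=4.5 (area = (32/2)·4.500²·sin(360°/32) = 63.21 mm²); Taking the union: the regions partially overlap — summed areas 602.80 mm² minus the doubly-counted overlap 210.38 mm² gives 392.42 mm² — area = 392.42 mm². So its area = 392.42 mm². Layer 40 (z = 11.2): the cube is not intersected at this z (z outside [0, 11]); the r=9 cylinder at (6, 16) contributes a regular 32-gon of circumradius 9 (area = (32/2)·9.000²·sin(360°/32) = 252.84 mm²); the r=4.5 cylinder at (11.5, 4) contributes a regular 32-gon of circumradius 4.5 (area = (32/2)·4.500²·sin(360°/32) = 63.21 mm²); Merging all regions: the regions partially overlap — summed areas 316.05 mm² minus the doubly-counted overlap 0.42 mm² gives 315.63 mm² — area = 315.63 mm². So its area = 315.63 mm². Layer 34 is larger (392.42 vs 315.63 mm²).

layer 34 (z = 9.52 mm)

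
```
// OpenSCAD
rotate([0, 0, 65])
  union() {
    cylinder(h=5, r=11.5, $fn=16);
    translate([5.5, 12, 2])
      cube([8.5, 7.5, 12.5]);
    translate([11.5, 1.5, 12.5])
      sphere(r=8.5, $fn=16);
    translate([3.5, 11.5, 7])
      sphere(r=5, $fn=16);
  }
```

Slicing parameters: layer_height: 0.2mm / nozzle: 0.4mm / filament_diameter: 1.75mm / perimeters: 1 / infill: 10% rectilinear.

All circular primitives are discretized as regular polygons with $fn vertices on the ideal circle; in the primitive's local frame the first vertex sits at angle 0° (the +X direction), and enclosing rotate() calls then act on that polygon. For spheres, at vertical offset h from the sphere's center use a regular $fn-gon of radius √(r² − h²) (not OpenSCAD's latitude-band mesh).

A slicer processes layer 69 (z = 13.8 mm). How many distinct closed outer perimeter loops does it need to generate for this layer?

At z = 13.8 mm: the cylinder is absent (z outside [0, 5]); the cube at (5.5, 12) is present — its section is the full 8.5×7.5 rectangle; the sphere at (11.5, 1.5): section is a regular 16-gon, circumradius = √(r²−h²) = √(8.5²−1.3²) = 8.400; the sphere at (3.5, 11.5) is not intersected at this z (|z−center|=6.800 > r=5); Combining (union): the 2 present regions are separate (no shared area or edge), so areas and boundary lengths simply add and each stays a separate island — 2 connected regions; (rotated 65° about Z; rotation is an isometry so areas/perimeters/island counts are preserved). The result has 2 disconnected regions.

2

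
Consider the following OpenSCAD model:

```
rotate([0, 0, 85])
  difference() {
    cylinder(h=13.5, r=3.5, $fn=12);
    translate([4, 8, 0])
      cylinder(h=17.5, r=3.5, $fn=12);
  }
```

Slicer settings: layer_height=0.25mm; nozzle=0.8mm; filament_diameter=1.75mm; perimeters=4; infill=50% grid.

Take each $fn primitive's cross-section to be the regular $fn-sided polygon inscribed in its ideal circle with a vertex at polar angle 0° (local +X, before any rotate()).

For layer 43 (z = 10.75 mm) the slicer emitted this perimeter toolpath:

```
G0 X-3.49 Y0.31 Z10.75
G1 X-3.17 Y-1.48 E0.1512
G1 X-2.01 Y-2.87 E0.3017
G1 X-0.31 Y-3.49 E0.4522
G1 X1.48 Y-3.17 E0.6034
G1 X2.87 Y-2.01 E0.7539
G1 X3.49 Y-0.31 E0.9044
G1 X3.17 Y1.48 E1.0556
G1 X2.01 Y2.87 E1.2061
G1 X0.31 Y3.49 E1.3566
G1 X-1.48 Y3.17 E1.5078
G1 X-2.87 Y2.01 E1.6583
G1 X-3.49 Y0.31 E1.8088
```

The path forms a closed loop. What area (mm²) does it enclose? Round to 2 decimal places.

Apply the shoelace formula to the sequence of (X, Y) vertices; enclosed area = 36.79 mm².

36.79 mm²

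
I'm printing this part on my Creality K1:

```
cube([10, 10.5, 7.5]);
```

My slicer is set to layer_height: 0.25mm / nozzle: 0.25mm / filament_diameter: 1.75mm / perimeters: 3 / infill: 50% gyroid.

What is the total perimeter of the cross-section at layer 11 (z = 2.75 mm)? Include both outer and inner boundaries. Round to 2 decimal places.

41.00 mm

At z = 2.75 mm: the cube is present — its section is the full 10×10.5 rectangle (perimeter 41.00 mm). Overall, the cross-section is a single solid region. Total boundary length (outer) = 41.00 mm.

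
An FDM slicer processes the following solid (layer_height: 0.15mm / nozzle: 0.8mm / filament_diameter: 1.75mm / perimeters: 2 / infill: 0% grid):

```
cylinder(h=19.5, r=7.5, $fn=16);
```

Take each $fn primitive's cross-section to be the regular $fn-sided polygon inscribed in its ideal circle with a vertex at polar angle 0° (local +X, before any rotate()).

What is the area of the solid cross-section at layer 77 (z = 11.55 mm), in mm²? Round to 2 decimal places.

At z = 11.55 mm: the r=7.5 cylinder gives a regular 16-gon of circumradius 7.5 (constant along its height) (area = (16/2)·7.500²·sin(360°/16) = 172.21 mm²). Overall, the cross-section is a single solid region. Net area = 172.21 mm².

172.21 mm²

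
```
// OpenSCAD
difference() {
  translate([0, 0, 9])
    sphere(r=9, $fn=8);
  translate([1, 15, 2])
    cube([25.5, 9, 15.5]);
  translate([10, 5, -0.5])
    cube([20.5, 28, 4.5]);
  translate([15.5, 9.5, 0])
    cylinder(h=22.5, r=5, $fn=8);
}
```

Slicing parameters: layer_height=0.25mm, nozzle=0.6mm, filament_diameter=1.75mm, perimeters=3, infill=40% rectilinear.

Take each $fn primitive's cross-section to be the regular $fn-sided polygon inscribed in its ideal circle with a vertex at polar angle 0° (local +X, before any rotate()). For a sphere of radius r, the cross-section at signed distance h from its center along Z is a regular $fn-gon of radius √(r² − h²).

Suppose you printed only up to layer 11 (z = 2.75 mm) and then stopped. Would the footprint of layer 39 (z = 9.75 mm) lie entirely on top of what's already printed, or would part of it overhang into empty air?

Compare the two slices. At z = 2.75: the sphere: section is a regular 8-gon, circumradius = √(r²−h²) = √(9²−6.25²) = 6.476 (area = (8/2)·6.476²·sin(360°/8) = 118.62 mm²); the cube at (1, 15) (footprint 25.5×9) is included at this height (area 229.50 mm²); the 20.5×28 cube at (10, 5) contributes its full rectangle (area 574.00 mm²); the r=5 cylinder at (15.5, 9.5) contributes a regular 8-gon of circumradius 5 (area = (8/2)·5.000²·sin(360°/8) = 70.71 mm²); Subtracting the remaining from the first: starting from the r=9 sphere (118.62 mm²), the 25.5×9 cube at (1, 15) misses the remaining region (no effect); the 20.5×28 cube at (10, 5) misses the remaining region (no effect); the r=5 cylinder at (15.5, 9.5) misses the remaining region (no effect) — area = 118.62 mm². At z = 9.75: the r=9 sphere slices to a regular 8-gon of circumradius 8.969 (√(r²−h²) with h=0.75 from center) (area = (8/2)·8.969²·sin(360°/8) = 227.51 mm²); the cube at (1, 15) (footprint 25.5×9) is included at this height (area 229.50 mm²); the cube at (10, 5) is not intersected at this z (z outside [-0.5, 4]); the r=5 cylinder at (15.5, 9.5) gives a regular 8-gon of circumradius 5 (constant along its height) (area = (8/2)·5.000²·sin(360°/8) = 70.71 mm²); Subtracting the remaining from the first: starting from the r=9 sphere (227.51 mm²), the 25.5×9 cube at (1, 15) misses the remaining region (no effect); the r=5 cylinder at (15.5, 9.5) misses the remaining region (no effect) — area = 227.51 mm². Checking containment: at z = 9.75 the cross-section extends beyond the z = 2.75 cross-section by about 108.89 mm².

part overhangs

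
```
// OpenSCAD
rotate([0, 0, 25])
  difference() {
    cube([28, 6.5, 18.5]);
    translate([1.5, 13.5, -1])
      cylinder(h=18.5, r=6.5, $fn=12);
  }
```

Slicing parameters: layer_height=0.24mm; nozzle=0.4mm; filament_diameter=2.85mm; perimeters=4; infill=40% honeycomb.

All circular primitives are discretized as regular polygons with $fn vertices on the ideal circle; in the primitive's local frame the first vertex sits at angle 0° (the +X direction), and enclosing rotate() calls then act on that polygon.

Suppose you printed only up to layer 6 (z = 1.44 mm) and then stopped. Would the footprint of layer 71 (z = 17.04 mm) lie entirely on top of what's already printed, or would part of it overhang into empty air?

Compare the two slices. At z = 1.44: the cube (footprint 28×6.5) is included at this height (area 182.00 mm²); the r=6.5 cylinder at (1.5, 13.5) contributes a regular 12-gon of circumradius 6.5 (area = (12/2)·6.500²·sin(360°/12) = 126.75 mm²); After the difference (first − rest): starting from the 28×6.5 cube (182.00 mm²), the r=6.5 cylinder at (1.5, 13.5) misses the remaining region (no effect) — area = 182.00 mm²; (whole slice rotated 25° about Z — lengths, areas and connectivity unchanged). At z = 17.04: the cube is present — its section is the full 28×6.5 rectangle (area 182.00 mm²); the r=6.5 cylinder at (1.5, 13.5) gives a regular 12-gon of circumradius 6.5 (constant along its height) (area = (12/2)·6.500²·sin(360°/12) = 126.75 mm²); Subtracting the remaining from the first: starting from the 28×6.5 cube (182.00 mm²), the r=6.5 cylinder at (1.5, 13.5) misses the remaining region (no effect) — area = 182.00 mm²; (rotated 25° about Z; rotation is an isometry so areas/perimeters/island counts are preserved). Checking containment: the cross-section at z = 17.04 is a subset of the cross-section at z = 1.44.

entirely on top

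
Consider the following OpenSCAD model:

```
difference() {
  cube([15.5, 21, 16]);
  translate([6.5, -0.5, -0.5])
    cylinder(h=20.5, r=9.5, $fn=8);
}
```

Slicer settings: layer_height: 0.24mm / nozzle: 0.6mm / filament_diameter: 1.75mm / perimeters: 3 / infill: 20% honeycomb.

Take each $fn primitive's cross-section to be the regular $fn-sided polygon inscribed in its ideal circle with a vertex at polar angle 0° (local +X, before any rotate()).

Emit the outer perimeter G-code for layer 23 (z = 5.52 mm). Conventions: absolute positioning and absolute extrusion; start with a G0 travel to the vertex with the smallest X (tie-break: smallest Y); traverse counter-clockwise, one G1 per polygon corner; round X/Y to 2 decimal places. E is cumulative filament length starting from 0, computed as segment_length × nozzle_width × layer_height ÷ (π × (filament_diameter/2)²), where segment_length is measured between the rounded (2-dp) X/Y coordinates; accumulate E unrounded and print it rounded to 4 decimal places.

At z = 5.52 mm: the 15.5×21 cube contributes its full rectangle; the r=9.5 cylinder at (6.5, -0.5) contributes a regular 8-gon of circumradius 9.5; Subtracting the remaining from the first: starting from the 15.5×21 cube, the r=9.5 cylinder at (6.5, -0.5) partially overlaps it — only the 108.76 mm² overlap (of its 255.27 mm²) is removed, clipping the outline — 1 connected region. The outline is a single polygon with 6 vertices. Extrusion per mm of travel: 0.6 × 0.24 / (π × 0.875²) = 0.059868. Accumulating E over each segment gives final E = 4.2357.

G0 X0.00 Y6.31 Z5.52
G1 X6.50 Y9.00 E0.4212
G1 X13.22 Y6.22 E0.8565
G1 X15.50 Y0.71 E1.2135
G1 X15.50 Y21.00 E2.4283
G1 X0.00 Y21.00 E3.3562
G1 X0.00 Y6.31 E4.2357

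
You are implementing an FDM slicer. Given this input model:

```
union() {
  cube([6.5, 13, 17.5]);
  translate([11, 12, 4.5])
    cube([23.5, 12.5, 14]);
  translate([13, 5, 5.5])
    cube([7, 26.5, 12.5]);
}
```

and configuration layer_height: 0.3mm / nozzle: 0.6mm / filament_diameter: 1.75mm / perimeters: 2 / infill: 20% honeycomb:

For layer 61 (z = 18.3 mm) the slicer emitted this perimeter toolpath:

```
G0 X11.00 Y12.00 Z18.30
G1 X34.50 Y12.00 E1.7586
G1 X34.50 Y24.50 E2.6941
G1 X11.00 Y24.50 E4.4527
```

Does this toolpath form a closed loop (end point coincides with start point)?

no

Start point (G0): (11.00, 12.00). End point (last G1): the path does not return to the start — open.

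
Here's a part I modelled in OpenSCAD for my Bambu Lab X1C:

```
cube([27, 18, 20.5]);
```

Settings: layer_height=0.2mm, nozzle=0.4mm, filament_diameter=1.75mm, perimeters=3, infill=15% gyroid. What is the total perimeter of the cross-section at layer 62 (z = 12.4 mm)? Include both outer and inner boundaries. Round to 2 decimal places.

At z = 12.4 mm: the cube (footprint 27×18) is included at this height (perimeter 90.00 mm). Overall, the cross-section is a single solid region. Total boundary length (outer) = 90.00 mm.

90.00 mm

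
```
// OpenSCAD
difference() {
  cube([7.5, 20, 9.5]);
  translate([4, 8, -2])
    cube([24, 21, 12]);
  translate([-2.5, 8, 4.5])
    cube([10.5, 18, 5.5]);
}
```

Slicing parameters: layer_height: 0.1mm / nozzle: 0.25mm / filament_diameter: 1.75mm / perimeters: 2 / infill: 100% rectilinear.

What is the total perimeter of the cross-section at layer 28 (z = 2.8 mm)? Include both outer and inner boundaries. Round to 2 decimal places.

55.00 mm

At z = 2.8 mm: the cube is present — its section is the full 7.5×20 rectangle (perimeter 55.00 mm); the cube at (4, 8) is present — its section is the full 24×21 rectangle (perimeter 90.00 mm); the cube at (-2.5, 8) is absent (z outside [4.5, 10]); Taking the first minus the rest: starting from the 7.5×20 cube, the 24×21 cube at (4, 8) partially overlaps it — only the 42.00 mm² overlap (of its 504.00 mm²) is removed, clipping the outline — boundary = 55.00 mm. Overall, the cross-section is a single solid region. Total boundary length (outer) = 55.00 mm.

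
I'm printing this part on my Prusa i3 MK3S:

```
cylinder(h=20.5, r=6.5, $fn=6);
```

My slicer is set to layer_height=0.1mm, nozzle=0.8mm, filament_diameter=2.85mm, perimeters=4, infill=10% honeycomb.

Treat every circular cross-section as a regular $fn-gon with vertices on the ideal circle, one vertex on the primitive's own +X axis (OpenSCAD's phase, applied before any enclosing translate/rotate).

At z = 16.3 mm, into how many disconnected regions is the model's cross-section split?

1

At z = 16.3 mm: the r=6.5 cylinder gives a regular 6-gon of circumradius 6.5 (constant along its height). The result has 1 disconnected region.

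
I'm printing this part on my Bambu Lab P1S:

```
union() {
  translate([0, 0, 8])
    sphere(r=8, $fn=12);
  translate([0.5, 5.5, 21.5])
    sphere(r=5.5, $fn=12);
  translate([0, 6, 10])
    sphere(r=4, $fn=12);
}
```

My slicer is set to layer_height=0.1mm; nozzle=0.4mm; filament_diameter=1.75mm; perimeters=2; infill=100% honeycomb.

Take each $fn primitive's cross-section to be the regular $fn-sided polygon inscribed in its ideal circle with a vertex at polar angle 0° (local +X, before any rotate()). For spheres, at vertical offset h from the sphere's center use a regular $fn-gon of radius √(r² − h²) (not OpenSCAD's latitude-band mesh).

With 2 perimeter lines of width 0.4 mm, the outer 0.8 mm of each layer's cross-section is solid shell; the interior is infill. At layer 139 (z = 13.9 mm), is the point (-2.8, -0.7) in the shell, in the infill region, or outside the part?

infill

At z = 13.9 mm: the sphere: section is a regular 12-gon, circumradius = √(r²−h²) = √(8²−5.9²) = 5.403; the sphere at (0.5, 5.5) is absent (|z−center|=7.600 > r=5.5); the sphere at (0, 6): section is a regular 12-gon, circumradius = √(r²−h²) = √(4²−3.9²) = 0.889; Combining (union): the regions partially overlap (shared area 0.16 mm²), so overlapping operands fuse into one piece — 1 connected region. Overall, the cross-section is a single solid region. The nearest boundary edge runs (-4.68, -2.70)→(-5.40, 0.00); distance from the point to it = 2.33 mm. The point is inside the cross-section and 2.33 mm from the nearest boundary — more than the 0.8 mm shell width (2 × 0.4), so it's in the infill interior.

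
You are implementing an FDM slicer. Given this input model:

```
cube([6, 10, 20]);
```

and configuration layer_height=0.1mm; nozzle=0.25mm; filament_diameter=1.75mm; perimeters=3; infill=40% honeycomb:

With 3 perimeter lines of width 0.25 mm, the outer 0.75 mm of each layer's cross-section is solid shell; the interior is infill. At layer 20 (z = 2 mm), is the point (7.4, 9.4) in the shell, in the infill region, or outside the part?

At z = 2 mm: the cube is present — its section is the full 6×10 rectangle. Overall, the cross-section is a single solid region. The nearest boundary edge runs (6.00, 0.00)→(6.00, 10.00); distance from the point to it = 1.40 mm. The point is not inside any of the regions above, so it lies outside the cross-section (1.40 mm from the nearest boundary).

outside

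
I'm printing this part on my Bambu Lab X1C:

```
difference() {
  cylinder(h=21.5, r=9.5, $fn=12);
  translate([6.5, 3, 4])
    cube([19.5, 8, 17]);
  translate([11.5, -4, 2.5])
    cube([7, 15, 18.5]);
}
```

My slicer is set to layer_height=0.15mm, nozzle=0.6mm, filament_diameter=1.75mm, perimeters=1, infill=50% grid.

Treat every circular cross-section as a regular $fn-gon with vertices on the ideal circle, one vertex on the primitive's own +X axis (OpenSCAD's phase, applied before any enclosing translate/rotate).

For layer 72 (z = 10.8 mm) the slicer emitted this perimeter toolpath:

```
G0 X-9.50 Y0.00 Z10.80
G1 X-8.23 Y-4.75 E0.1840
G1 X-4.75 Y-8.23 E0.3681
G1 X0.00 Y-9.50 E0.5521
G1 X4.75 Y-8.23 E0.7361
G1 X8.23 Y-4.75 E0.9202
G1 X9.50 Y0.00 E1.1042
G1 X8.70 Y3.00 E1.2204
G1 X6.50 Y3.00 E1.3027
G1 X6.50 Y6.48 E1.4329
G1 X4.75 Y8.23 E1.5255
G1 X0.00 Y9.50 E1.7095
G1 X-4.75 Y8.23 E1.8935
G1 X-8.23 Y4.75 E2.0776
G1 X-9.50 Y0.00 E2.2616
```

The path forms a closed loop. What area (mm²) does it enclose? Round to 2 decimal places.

Apply the shoelace formula to the sequence of (X, Y) vertices; enclosed area = 265.91 mm².

265.91 mm²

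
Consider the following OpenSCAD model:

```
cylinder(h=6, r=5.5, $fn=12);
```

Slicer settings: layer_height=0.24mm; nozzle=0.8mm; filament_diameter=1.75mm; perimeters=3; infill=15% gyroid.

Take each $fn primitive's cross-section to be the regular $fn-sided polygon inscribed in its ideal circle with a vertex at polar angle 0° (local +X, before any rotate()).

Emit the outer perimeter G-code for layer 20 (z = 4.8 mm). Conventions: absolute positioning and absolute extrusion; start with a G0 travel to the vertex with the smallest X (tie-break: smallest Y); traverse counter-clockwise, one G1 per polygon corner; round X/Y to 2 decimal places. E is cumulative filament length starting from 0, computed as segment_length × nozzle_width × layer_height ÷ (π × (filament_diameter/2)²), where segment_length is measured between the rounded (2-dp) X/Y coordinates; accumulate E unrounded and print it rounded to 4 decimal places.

At z = 4.8 mm: the r=5.5 cylinder contributes a regular 12-gon of circumradius 5.5. The outline is a single polygon with 12 vertices. Extrusion per mm of travel: 0.8 × 0.24 / (π × 0.875²) = 0.079824. Accumulating E over each segment gives final E = 2.7262.

G0 X-5.50 Y0.00 Z4.80
G1 X-4.76 Y-2.75 E0.2273
G1 X-2.75 Y-4.76 E0.4542
G1 X0.00 Y-5.50 E0.6816
G1 X2.75 Y-4.76 E0.9089
G1 X4.76 Y-2.75 E1.1358
G1 X5.50 Y0.00 E1.3631
G1 X4.76 Y2.75 E1.5904
G1 X2.75 Y4.76 E1.8173
G1 X0.00 Y5.50 E2.0447
G1 X-2.75 Y4.76 E2.2720
G1 X-4.76 Y2.75 E2.4989
G1 X-5.50 Y0.00 E2.7262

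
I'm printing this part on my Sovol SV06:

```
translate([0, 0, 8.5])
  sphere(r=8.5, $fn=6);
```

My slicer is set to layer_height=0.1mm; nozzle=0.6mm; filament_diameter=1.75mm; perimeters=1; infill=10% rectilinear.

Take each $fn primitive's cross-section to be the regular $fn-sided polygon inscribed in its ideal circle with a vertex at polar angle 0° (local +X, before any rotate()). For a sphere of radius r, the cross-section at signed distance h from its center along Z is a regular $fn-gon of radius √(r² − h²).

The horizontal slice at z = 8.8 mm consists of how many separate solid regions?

1

At z = 8.8 mm: the r=8.5 sphere slices to a regular 6-gon of circumradius 8.495 (√(r²−h²) with h=0.3 from center). The result has 1 disconnected region.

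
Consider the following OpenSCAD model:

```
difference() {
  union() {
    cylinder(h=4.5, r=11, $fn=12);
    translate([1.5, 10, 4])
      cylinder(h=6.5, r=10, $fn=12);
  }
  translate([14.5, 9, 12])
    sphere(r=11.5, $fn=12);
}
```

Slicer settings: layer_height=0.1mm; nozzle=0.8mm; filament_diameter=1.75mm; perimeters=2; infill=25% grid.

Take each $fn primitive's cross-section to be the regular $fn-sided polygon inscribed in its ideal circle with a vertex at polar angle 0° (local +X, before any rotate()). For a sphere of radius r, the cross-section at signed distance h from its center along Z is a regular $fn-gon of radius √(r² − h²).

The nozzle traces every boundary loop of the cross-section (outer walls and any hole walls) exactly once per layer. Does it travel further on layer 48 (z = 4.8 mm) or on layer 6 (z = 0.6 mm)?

Layer 48 (z = 4.8): the cylinder is not intersected at this z (z outside [0, 4.5]); the r=10 cylinder at (1.5, 10) contributes a regular 12-gon of circumradius 10 (perimeter = 2·12·10.000·sin(180°/12) = 62.12 mm); Combining (union): only the r=10 cylinder at (1.5, 10) is present, so the union is just that shape — boundary = 62.12 mm; the r=11.5 sphere at (14.5, 9) slices to a regular 12-gon of circumradius 8.967 (√(r²−h²) with h=7.2 from center) (perimeter = 2·12·8.967·sin(180°/12) = 55.70 mm); Taking the first minus the rest: starting from that combined region, the r=11.5 sphere at (14.5, 9) partially overlaps it — only the 49.81 mm² overlap (of its 241.23 mm²) is removed, clipping the outline — boundary = 62.51 mm. So its perimeter = 62.51 mm. Layer 6 (z = 0.6): the r=11 cylinder gives a regular 12-gon of circumradius 11 (constant along its height) (perimeter = 2·12·11.000·sin(180°/12) = 68.33 mm); the cylinder at (1.5, 10) is absent (z outside [4, 10.5]); Taking the union: only the r=11 cylinder is present, so the union is just that shape — boundary = 68.33 mm; the r=11.5 sphere at (14.5, 9) contributes a regular 12-gon of circumradius √(11.5²−11.4²) = 1.513 (perimeter = 2·12·1.513·sin(180°/12) = 9.40 mm); Taking the first minus the rest: starting from the result so far, the r=11.5 sphere at (14.5, 9) misses the remaining region (no effect) — boundary = 68.33 mm. So its perimeter = 68.33 mm. Layer 6 is larger (68.33 vs 62.51 mm).

layer 6 (z = 0.6 mm)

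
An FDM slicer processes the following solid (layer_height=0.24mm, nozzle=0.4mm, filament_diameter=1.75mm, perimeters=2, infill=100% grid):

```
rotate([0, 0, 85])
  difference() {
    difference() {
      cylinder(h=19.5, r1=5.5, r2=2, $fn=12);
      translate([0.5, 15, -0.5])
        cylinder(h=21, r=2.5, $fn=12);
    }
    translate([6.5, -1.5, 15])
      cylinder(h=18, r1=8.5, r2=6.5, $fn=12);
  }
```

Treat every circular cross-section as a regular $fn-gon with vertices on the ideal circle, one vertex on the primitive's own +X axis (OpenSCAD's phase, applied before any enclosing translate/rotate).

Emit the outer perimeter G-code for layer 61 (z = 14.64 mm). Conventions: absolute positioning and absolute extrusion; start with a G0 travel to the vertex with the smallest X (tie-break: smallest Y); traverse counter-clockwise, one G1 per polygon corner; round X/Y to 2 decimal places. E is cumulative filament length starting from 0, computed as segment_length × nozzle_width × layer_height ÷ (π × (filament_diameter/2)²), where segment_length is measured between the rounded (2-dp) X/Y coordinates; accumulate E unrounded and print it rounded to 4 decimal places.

G0 X-2.86 Y0.25 Z14.64
G1 X-2.60 Y-1.21 E0.0592
G1 X-1.65 Y-2.35 E0.1184
G1 X-0.25 Y-2.86 E0.1779
G1 X1.21 Y-2.60 E0.2371
G1 X2.35 Y-1.65 E0.2963
G1 X2.86 Y-0.25 E0.3558
G1 X2.60 Y1.21 E0.4150
G1 X1.65 Y2.35 E0.4742
G1 X0.25 Y2.86 E0.5337
G1 X-1.21 Y2.60 E0.5928
G1 X-2.35 Y1.65 E0.6521
G1 X-2.86 Y0.25 E0.7115

At z = 14.64 mm: the cone: at t=0.751 of its height the radius interpolates to r₁+(r₂−r₁)t = 2.872, giving a regular 12-gon of that circumradius; the cylinder at (0.5, 15): section is a regular 12-gon, circumradius r=2.5; Taking the first minus the rest: starting from the cone, the r=2.5 cylinder at (0.5, 15) misses the remaining region (no effect) — 1 connected region; the cone at (6.5, -1.5) is not intersected at this z (z outside [15, 33]); Taking the first minus the rest: none of the subtracted shapes is present at this height, so that combined region is unchanged — 1 connected region; (whole slice rotated 85° about Z — lengths, areas and connectivity unchanged). The outline is a single polygon with 12 vertices. Extrusion per mm of travel: 0.4 × 0.24 / (π × 0.875²) = 0.039912. Accumulating E over each segment gives final E = 0.7115.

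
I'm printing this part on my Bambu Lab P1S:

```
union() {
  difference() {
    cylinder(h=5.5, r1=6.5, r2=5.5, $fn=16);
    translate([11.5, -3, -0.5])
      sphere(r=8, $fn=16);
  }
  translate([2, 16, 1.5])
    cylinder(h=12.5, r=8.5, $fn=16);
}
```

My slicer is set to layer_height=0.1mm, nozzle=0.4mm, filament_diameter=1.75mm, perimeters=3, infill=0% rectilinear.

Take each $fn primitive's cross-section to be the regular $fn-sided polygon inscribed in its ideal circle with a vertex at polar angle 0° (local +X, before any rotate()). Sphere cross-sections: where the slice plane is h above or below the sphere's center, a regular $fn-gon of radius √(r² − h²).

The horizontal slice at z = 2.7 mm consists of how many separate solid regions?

2

At z = 2.7 mm: the cone contributes a regular 16-gon of circumradius 6.009 (interpolated between r1=6.5 and r2=5.5 at t=0.491); the r=8 sphere at (11.5, -3) contributes a regular 16-gon of circumradius √(8²−3.2²) = 7.332; Taking the first minus the rest: starting from the cone, the r=8 sphere at (11.5, -3) partially overlaps it — only the 4.86 mm² overlap (of its 164.58 mm²) is removed, clipping the outline — 1 connected region; the cylinder at (2, 16): section is a regular 16-gon, circumradius r=8.5; Taking the union: the 2 present regions are separate (no shared area or edge), so areas and boundary lengths simply add and each stays a separate island — 2 connected regions. The result has 2 disconnected regions.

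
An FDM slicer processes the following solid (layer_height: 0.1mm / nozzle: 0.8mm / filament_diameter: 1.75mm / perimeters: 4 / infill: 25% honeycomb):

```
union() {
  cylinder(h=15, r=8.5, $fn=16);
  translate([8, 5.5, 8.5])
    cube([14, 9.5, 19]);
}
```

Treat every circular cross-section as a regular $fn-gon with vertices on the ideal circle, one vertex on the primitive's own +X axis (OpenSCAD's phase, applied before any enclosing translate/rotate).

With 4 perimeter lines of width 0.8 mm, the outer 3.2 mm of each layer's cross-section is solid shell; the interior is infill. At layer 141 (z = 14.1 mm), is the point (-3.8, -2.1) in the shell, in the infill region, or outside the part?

infill

At z = 14.1 mm: the r=8.5 cylinder gives a regular 16-gon of circumradius 8.5 (constant along its height); the 14×9.5 cube at (8, 5.5) contributes its full rectangle; Merging all regions: the 2 present regions are separate (no shared area or edge), so areas and boundary lengths simply add and each stays a separate island — 2 connected regions. Overall, the cross-section has 2 separate islands. The nearest boundary edge runs (-6.01, -6.01)→(-7.85, -3.25); distance from the point to it = 4.01 mm. (Shell/infill is judged within the island containing the point — the largest one.) The point is inside the cross-section and 4.01 mm from the nearest boundary — more than the 3.2 mm shell width (4 × 0.8), so it's in the infill interior.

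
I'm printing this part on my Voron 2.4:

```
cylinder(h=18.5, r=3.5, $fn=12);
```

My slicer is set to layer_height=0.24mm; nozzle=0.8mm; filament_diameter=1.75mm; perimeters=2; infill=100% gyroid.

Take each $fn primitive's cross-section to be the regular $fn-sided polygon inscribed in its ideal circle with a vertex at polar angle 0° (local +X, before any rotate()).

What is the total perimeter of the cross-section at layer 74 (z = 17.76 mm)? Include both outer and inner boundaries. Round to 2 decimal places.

21.74 mm

At z = 17.76 mm: the r=3.5 cylinder gives a regular 12-gon of circumradius 3.5 (constant along its height) (perimeter = 2·12·3.500·sin(180°/12) = 21.74 mm). Overall, the cross-section is a single solid region. Total boundary length (outer) = 21.74 mm.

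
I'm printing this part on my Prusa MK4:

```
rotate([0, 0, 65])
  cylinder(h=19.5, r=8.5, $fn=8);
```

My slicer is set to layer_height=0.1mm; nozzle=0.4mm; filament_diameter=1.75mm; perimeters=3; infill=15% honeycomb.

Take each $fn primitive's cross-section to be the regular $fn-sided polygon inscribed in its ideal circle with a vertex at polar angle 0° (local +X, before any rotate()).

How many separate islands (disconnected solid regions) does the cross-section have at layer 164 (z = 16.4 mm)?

At z = 16.4 mm: the r=8.5 cylinder gives a regular 8-gon of circumradius 8.5 (constant along its height); (rotated 65° about Z; rotation is an isometry so areas/perimeters/island counts are preserved). Overall, the cross-section is a single solid region. Island count = 1.

1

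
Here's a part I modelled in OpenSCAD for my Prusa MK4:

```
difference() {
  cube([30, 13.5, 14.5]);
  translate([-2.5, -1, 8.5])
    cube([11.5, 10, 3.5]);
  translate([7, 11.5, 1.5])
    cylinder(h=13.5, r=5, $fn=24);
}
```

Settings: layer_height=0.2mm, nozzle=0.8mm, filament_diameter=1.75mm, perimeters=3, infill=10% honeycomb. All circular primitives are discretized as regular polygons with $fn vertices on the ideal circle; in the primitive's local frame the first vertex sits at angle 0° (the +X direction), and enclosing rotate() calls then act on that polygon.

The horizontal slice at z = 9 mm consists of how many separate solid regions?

At z = 9 mm: the 30×13.5 cube contributes its full rectangle; the 11.5×10 cube at (-2.5, -1) contributes its full rectangle; the cylinder at (7, 11.5): section is a regular 24-gon, circumradius r=5; After the difference (first − rest): starting from the 30×13.5 cube, the 11.5×10 cube at (-2.5, -1) partially overlaps it — only the 81.00 mm² overlap (of its 115.00 mm²) is removed, clipping the outline; the r=5 cylinder at (7, 11.5) partially overlaps it — only the 45.96 mm² overlap (of its 77.65 mm²) is removed, clipping the outline — 2 connected regions. The result has 2 disconnected regions.

2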